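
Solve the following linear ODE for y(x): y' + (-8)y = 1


P(x) = -8 ⇒ μ = e^(-8x).
(μ y)' = e^(-8x) ⇒ μ y = -(1/8)e^(-8x) + C.
Divide by μ: y = -1/8 + Ce^(8x).


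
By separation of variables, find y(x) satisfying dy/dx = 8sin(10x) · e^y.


Separate: e^(-y) dy = 8sin(10x) dx.
Integrate: -e^(-y) = -(4/5)cos(10x) + C₀.
Rearrange: e^(-y) = (4/5)cos(10x) + C.


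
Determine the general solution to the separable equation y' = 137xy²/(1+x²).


Separate: dy/y² = 137x/(1+x²) dx.
Integrate LHS: ∫ dy/y² = -1/y.
Integrate RHS via u = 1+x²: (137/2)ln(1+x²) + C.
Result: -1/y = (137/2)ln(1+x²) + C.


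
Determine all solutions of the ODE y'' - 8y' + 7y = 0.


Characteristic equation: r² - 8r + 7 = 0.
Factor: (r - 7)(r - 1) = 0 ⇒ r = 7, 1 (distinct real).
General solution: y = C₁e^(7x) + C₂e^(x).


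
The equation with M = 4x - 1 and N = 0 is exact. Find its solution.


Check exactness: ∂M/∂y = 0 and ∂N/∂x = 0; equal, so the equation is exact.
Integrate M with respect to x (treating y as constant): ∫M dx = 2x^2 - x + h(y).
Differentiate w.r.t. y and set equal to N: all terms match, so h'(y) = 0 and h is a constant absorbed into C.
General solution: 2x^2 - x = C.


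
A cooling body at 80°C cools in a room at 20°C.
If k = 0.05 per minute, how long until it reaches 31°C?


From T(t) = T_a + (T₀ - T_a)e^(-kt), set T(t) = 31:
(31 - 20) / (80 - 20) = e^(-0.05t), so t = -ln(0.183)/0.05 ≈ 33.9 minutes.


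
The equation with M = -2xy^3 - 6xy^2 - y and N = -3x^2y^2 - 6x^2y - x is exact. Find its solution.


Check exactness: ∂M/∂y = -6xy^2 - 12xy - 1 and ∂N/∂x = -6xy^2 - 12xy - 1; equal, so the equation is exact.
Integrate M with respect to x (treating y as constant): ∫M dx = -x^2y^3 - 3x^2y^2 - xy + h(y).
Differentiate w.r.t. y and set equal to N: all terms match, so h'(y) = 0 and h is a constant absorbed into C.
General solution: -x^2y^3 - 3x^2y^2 - xy = C.


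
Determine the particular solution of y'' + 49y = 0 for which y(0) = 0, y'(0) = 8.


Characteristic roots of r² + 49 = 0 are ±7i, so y = C₁cos(7x) + C₂sin(7x).
Apply y(0) = 0: C₁ = 0. Differentiate and apply y'(0) = 8: 7·C₂ = 8, so C₂ = 8/7.
Particular solution: y = (8/7)sin(7x).


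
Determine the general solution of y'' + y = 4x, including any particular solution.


Homogeneous: r² + 1 = 0 ⇒ r = ±1i, y_h = C₁cos(x) + C₂sin(x).
Polynomial forcing; try y_p = Ax + B. Then y_p'' + 1 y_p = 1(Ax + B) = 4x, so B = 0 and A = 4.
General solution: y = C₁cos(x) + C₂sin(x) + 4x.


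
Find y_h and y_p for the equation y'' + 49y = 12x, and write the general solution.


Homogeneous: r² + 49 = 0 ⇒ r = ±7i, y_h = C₁cos(7x) + C₂sin(7x).
Polynomial forcing; try y_p = Ax + B. Then y_p'' + 49 y_p = 49(Ax + B) = 12x, so B = 0 and A = 12/49.
General solution: y = C₁cos(7x) + C₂sin(7x) + (12/49)x.


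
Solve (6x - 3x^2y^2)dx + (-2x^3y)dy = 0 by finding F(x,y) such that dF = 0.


Check exactness: ∂M/∂y = -6x^2y and ∂N/∂x = -6x^2y; equal, so the equation is exact.
Integrate M with respect to x (treating y as constant): ∫M dx = 3x^2 - x^3y^2 + h(y).
Differentiate w.r.t. y and set equal to N: all terms match, so h'(y) = 0 and h is a constant absorbed into C.
General solution: 3x^2 - x^3y^2 = C.


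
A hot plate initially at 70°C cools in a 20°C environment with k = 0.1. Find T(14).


Newton's law: dT/dt = -k(T - T_a) has solution T(t) = T_a + (T₀ - T_a)e^(-kt).
Plug in T_a = 20, T₀ = 70, k = 0.1, t = 14: T(14) = 20 + (50)e^(-1.40) ≈ 32.3°C.


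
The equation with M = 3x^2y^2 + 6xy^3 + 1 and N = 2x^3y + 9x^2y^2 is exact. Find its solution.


Check exactness: ∂M/∂y = 6x^2y + 18xy^2 and ∂N/∂x = 6x^2y + 18xy^2; equal, so the equation is exact.
Integrate M with respect to x (treating y as constant): ∫M dx = x^3y^2 + 3x^2y^3 + x + h(y).
Differentiate w.r.t. y and set equal to N: all terms match, so h'(y) = 0 and h is a constant absorbed into C.
General solution: x^3y^2 + 3x^2y^3 + x = C.


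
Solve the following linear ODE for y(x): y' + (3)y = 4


P(x) = 3, Q(x) = 4; integrating factor μ = e^(3x).
(μ y)' = 4e^(3x) ⇒ μ y = (4/3)e^(3x) + C.
Divide by μ: y = 4/3 + Ce^(-3x).


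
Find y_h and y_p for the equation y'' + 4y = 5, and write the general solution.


Homogeneous part: r² + 4 = 0 ⇒ r = ±2i, so y_h = C₁cos(2x) + C₂sin(2x).
Try constant y_p = A; plug in: 4A = 5 ⇒ A = 5/4.
General solution: y = C₁cos(2x) + C₂sin(2x) + 5/4.


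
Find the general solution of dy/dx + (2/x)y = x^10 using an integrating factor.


P(x) = 2/x ⇒ μ = x^2.
(x^2 y)' = x^2·x^10 = x^12.
Integrate: x^2 y = x^13/(13) + C.
Solve for y: y = (1/13)x^11 + C/x^2.


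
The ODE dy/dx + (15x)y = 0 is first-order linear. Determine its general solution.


P(x) = 15x ⇒ μ = e^((15/2)x²).
Q(x) = 0 so μ y is constant: y = Ce^(-(15/2)x²).


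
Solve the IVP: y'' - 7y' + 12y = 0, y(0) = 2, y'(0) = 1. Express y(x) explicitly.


Characteristic roots of r² - 7r + 12 = 0 are 3, 4.
General solution y = c₁ e^(3x) + c₂ e^(4x).
Apply y(0) = 2: c₁ + c₂ = 2. Apply y'(0) = 1: 3 c₁ + 4 c₂ = 1.
Solve: c₁ = 7, c₂ = -5.
Particular solution: y = 7e^(3x) - 5e^(4x).


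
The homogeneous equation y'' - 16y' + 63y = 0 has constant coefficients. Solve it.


Characteristic equation: r² - 16r + 63 = 0.
Factor: (r - 7)(r - 9) = 0 ⇒ r = 7, 9 (distinct real).
General solution: y = C₁e^(7x) + C₂e^(9x).


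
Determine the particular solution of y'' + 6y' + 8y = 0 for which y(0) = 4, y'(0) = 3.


Characteristic roots of r² + 6r + 8 = 0 are -2, -4.
General solution y = c₁ e^(-2x) + c₂ e^(-4x).
Apply y(0) = 4: c₁ + c₂ = 4. Apply y'(0) = 3: -2 c₁ - 4 c₂ = 3.
Solve: c₁ = 19/2, c₂ = -11/2.
Particular solution: y = (19/2)e^(-2x) - (11/2)e^(-4x).


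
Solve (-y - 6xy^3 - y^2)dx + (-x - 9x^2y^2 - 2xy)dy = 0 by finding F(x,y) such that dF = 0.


Check exactness: ∂M/∂y = -1 - 18xy^2 - 2y and ∂N/∂x = -1 - 18xy^2 - 2y; equal, so the equation is exact.
Integrate M with respect to x (treating y as constant): ∫M dx = -xy - 3x^2y^3 - xy^2 + h(y).
Differentiate w.r.t. y and set equal to N: all terms match, so h'(y) = 0 and h is a constant absorbed into C.
General solution: -xy - 3x^2y^3 - xy^2 = C.


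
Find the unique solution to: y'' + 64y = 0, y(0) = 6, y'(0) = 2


Characteristic roots of r² + 64 = 0 are ±8i, so y = C₁cos(8x) + C₂sin(8x).
Apply y(0) = 6: C₁ = 6. Differentiate and apply y'(0) = 2: 8·C₂ = 2, so C₂ = 1/4.
Particular solution: y = 6cos(8x) + (1/4)sin(8x).


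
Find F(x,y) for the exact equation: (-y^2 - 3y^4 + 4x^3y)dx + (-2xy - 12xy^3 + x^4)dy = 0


Check exactness: ∂M/∂y = -2y - 12y^3 + 4x^3 and ∂N/∂x = -2y - 12y^3 + 4x^3; equal, so the equation is exact.
Integrate M with respect to x (treating y as constant): ∫M dx = -xy^2 - 3xy^4 + x^4y + h(y).
Differentiate w.r.t. y and set equal to N: all terms match, so h'(y) = 0 and h is a constant absorbed into C.
General solution: -xy^2 - 3xy^4 + x^4y = C.


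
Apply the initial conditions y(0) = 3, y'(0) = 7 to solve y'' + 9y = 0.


Characteristic roots of r² + 9 = 0 are ±3i, so y = C₁cos(3x) + C₂sin(3x).
Apply y(0) = 3: C₁ = 3. Differentiate and apply y'(0) = 7: 3·C₂ = 7, so C₂ = 7/3.
Particular solution: y = 3cos(3x) + (7/3)sin(3x).


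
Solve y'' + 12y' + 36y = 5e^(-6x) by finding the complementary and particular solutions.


Characteristic polynomial (r + 6)² = 0; repeated root r = -6.
y_h = (C₁ + C₂x)e^(-6x). Forcing matches the repeated root (resonance), so try y_p = Ax² e^(-6x).
Substitute and solve for A: 2A = 5, so A = 5/2.
General solution: y = (C₁ + C₂x + (5/2)x²)e^(-6x).


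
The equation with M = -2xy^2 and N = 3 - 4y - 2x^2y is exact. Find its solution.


Check exactness: ∂M/∂y = -4xy and ∂N/∂x = -4xy; equal, so the equation is exact.
Integrate M with respect to x (treating y as constant): ∫M dx = -x^2y^2 + h(y).
Differentiate w.r.t. y and set equal to N: the x-dependent terms already match, leaving h'(y) = 3 - 4y. Integrate: h(y) = 3y - 2y^2.
So F(x,y) = 3y - 2y^2 - x^2y^2.
General solution: 3y - 2y^2 - x^2y^2 = C.


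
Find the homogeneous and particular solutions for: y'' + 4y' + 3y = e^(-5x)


Characteristic roots of r² + 4r + 3 = 0 are -1, -3.
y_h = C₁e^(-x) + C₂e^(-3x).
Forcing exponent -5 is not a characteristic root; try y_p = Ae^(-5x).
Substitute: A·(25 + (4)·-5 + (3)) = A·8 = 1, so A = 1/8.
General solution: y = C₁e^(-x) + C₂e^(-3x) + (1/8)e^(-5x).


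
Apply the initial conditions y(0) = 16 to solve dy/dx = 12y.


General solution of y' = 12y is y = Ce^(12x).
Apply y(0) = 16: C = 16.
Particular solution: y = 16e^(12x).


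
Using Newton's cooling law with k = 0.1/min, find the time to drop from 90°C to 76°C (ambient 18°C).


From T(t) = T_a + (T₀ - T_a)e^(-kt), set T(t) = 76:
(76 - 18) / (90 - 18) = e^(-0.1t), so t = -ln(0.806)/0.1 ≈ 2.2 minutes.


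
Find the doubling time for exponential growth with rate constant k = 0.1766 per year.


Exponential growth: P(t) = P₀ e^(0.1766t). Set P(t)/P₀ = 2: e^(0.1766t) = 2.
Solve: t = ln(2)/0.1766 ≈ 3.92 years.


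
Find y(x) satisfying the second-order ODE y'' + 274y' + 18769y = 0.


Characteristic equation: r² + 274r + 18769 = 0, i.e. (r + 137)² = 0.
Repeated root r = -137; include an x factor for the second linearly independent solution.
General solution: y = (C₁ + C₂x)e^(-137x).


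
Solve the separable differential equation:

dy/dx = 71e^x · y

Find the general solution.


Separate variables: dy/y = 71e^x dx.
Integrate: ln|y| = 71e^x + C₀.
Exponentiate: y = Ce^(71e^x).


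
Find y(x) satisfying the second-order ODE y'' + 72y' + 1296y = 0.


Characteristic equation: r² + 72r + 1296 = 0, i.e. (r + 36)² = 0.
Repeated root r = -36; include an x factor for the second linearly independent solution.
General solution: y = (C₁ + C₂x)e^(-36x).


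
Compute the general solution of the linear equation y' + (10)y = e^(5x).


P(x) = 10 ⇒ μ = e^(10x).
(μ y)' = e^(15x) ⇒ μ y = e^(15x)/15 + C.
Divide by μ: y = (1/15)e^(5x) + Ce^(-10x).


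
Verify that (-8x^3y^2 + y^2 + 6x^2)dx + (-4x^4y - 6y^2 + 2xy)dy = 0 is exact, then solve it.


Check exactness: ∂M/∂y = -16x^3y + 2y and ∂N/∂x = -16x^3y + 2y; equal, so the equation is exact.
Integrate M with respect to x (treating y as constant): ∫M dx = -2x^4y^2 + xy^2 + 2x^3 + h(y).
Differentiate w.r.t. y and set equal to N: the x-dependent terms already match, leaving h'(y) = -6y^2. Integrate: h(y) = -2y^3.
So F(x,y) = -2x^4y^2 - 2y^3 + xy^2 + 2x^3.
General solution: -2x^4y^2 - 2y^3 + xy^2 + 2x^3 = C.


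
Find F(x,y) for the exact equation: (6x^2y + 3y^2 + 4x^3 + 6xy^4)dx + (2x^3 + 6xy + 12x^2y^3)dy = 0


Check exactness: ∂M/∂y = 6x^2 + 6y + 24xy^3 and ∂N/∂x = 6x^2 + 6y + 24xy^3; equal, so the equation is exact.
Integrate M with respect to x (treating y as constant): ∫M dx = 2x^3y + 3xy^2 + x^4 + 3x^2y^4 + h(y).
Differentiate w.r.t. y and set equal to N: all terms match, so h'(y) = 0 and h is a constant absorbed into C.
General solution: 2x^3y + 3xy^2 + x^4 + 3x^2y^4 = C.


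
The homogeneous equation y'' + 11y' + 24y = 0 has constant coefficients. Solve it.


Characteristic equation: r² + 11r + 24 = 0.
Factor: (r + 8)(r + 3) = 0 ⇒ r = -8, -3 (distinct real).
General solution: y = C₁e^(-8x) + C₂e^(-3x).


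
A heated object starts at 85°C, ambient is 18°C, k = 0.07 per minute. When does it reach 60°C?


From T(t) = T_a + (T₀ - T_a)e^(-kt), set T(t) = 60:
(60 - 18) / (85 - 18) = e^(-0.07t), so t = -ln(0.627)/0.07 ≈ 6.7 minutes.


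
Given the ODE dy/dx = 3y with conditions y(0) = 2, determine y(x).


General solution of y' = 3y is y = Ce^(3x).
Apply y(0) = 2: C = 2.
Particular solution: y = 2e^(3x).


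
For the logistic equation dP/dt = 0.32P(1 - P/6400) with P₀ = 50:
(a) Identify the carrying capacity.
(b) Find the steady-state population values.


Logistic ODE dP/dt = 0.32P(1 - P/6400) has equilibria where dP/dt = 0, i.e. P = 0 or P = 6400.
The coefficient (1 - P/K) = 0 when P = K, identifying K = 6400 as the carrying capacity.
(a) K = 6400; (b) equilibria P = 0 and P = 6400.


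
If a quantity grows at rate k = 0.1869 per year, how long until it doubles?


Exponential growth: P(t) = P₀ e^(0.1869t). Set P(t)/P₀ = 2: e^(0.1869t) = 2.
Solve: t = ln(2)/0.1869 ≈ 3.71 years.


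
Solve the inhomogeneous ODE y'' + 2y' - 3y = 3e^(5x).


Characteristic roots of r² + 2r - 3 = 0 are -3, 1.
y_h = C₁e^(-3x) + C₂e^(x).
Forcing exponent 5 is not a characteristic root; try y_p = Ae^(5x).
Substitute: A·(25 + (2)·5 + (-3)) = A·32 = 3, so A = 3/32.
General solution: y = C₁e^(-3x) + C₂e^(x) + (3/32)e^(5x).


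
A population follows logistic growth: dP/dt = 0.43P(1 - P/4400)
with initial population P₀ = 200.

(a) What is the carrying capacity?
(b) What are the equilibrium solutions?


Logistic ODE dP/dt = 0.43P(1 - P/4400) has equilibria where dP/dt = 0, i.e. P = 0 or P = 4400.
The coefficient (1 - P/K) = 0 when P = K, identifying K = 4400 as the carrying capacity.
(a) K = 4400; (b) equilibria P = 0 and P = 4400.


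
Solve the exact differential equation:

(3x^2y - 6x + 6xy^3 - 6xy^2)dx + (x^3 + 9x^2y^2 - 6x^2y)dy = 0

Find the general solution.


Check exactness: ∂M/∂y = 3x^2 + 18xy^2 - 12xy and ∂N/∂x = 3x^2 + 18xy^2 - 12xy; equal, so the equation is exact.
Integrate M with respect to x (treating y as constant): ∫M dx = x^3y - 3x^2 + 3x^2y^3 - 3x^2y^2 + h(y).
Differentiate w.r.t. y and set equal to N: all terms match, so h'(y) = 0 and h is a constant absorbed into C.
General solution: x^3y - 3x^2 + 3x^2y^3 - 3x^2y^2 = C.


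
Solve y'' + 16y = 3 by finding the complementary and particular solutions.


Homogeneous part: r² + 16 = 0 ⇒ r = ±4i, so y_h = C₁cos(4x) + C₂sin(4x).
Try constant y_p = A; plug in: 16A = 3 ⇒ A = 3/16.
General solution: y = C₁cos(4x) + C₂sin(4x) + 3/16.


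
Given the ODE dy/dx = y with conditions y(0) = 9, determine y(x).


General solution of y' = y is y = Ce^(x).
Apply y(0) = 9: C = 9.
Particular solution: y = 9e^(x).


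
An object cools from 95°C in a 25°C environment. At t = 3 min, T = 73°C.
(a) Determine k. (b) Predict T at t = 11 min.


Newton's law: T(t) = T_a + (T₀ - T_a)e^(-kt).
(a) Use T(3) = 73: (73 - 25)/(95 - 25) = e^(-k·3), so k = -ln(0.686)/3 ≈ 0.1258.
(b) Apply k to t = 11: T(11) = 25 + (70)e^(-1.383) ≈ 42.6°C.


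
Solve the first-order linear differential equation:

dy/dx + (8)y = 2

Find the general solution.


P(x) = 8, Q(x) = 2; integrating factor μ = e^(8x).
(μ y)' = 2e^(8x) ⇒ μ y = (1/4)e^(8x) + C.
Divide by μ: y = 1/4 + Ce^(-8x).


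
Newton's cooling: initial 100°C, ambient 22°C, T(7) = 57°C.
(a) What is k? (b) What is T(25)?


Newton's law: T(t) = T_a + (T₀ - T_a)e^(-kt).
(a) Use T(7) = 57: (57 - 22)/(100 - 22) = e^(-k·7), so k = -ln(0.449)/7 ≈ 0.1145.
(b) Apply k to t = 25: T(25) = 22 + (78)e^(-2.862) ≈ 26.5°C.


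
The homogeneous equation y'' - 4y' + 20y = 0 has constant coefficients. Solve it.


Characteristic equation: r² - 4r + 20 = 0.
Discriminant is negative; roots r = 2 ± 4i (complex conjugate pair).
General solution uses e^(α x)(C₁ cos(β x) + C₂ sin(β x)): y = e^(2x)(C₁cos(4x) + C₂sin(4x)).


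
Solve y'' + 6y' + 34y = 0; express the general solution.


Characteristic equation: r² + 6r + 34 = 0.
Discriminant is negative; roots r = -3 ± 5i (complex conjugate pair).
General solution uses e^(α x)(C₁ cos(β x) + C₂ sin(β x)): y = e^(-3x)(C₁cos(5x) + C₂sin(5x)).


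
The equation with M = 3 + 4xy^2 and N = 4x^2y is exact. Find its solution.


Check exactness: ∂M/∂y = 8xy and ∂N/∂x = 8xy; equal, so the equation is exact.
Integrate M with respect to x (treating y as constant): ∫M dx = 3x + 2x^2y^2 + h(y).
Differentiate w.r.t. y and set equal to N: all terms match, so h'(y) = 0 and h is a constant absorbed into C.
General solution: 3x + 2x^2y^2 = C.


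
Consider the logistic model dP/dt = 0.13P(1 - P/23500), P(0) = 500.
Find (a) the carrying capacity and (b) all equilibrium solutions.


Logistic ODE dP/dt = 0.13P(1 - P/23500) has equilibria where dP/dt = 0, i.e. P = 0 or P = 23500.
The coefficient (1 - P/K) = 0 when P = K, identifying K = 23500 as the carrying capacity.
(a) K = 23500; (b) equilibria P = 0 and P = 23500.


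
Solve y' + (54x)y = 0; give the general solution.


P(x) = 54x ⇒ μ = e^(27x²).
Q(x) = 0 so μ y is constant: y = Ce^(-27x²).


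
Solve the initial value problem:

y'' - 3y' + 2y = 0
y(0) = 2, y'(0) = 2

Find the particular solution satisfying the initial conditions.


Characteristic roots of r² - 3r + 2 = 0 are 1, 2.
General solution y = c₁ e^(x) + c₂ e^(2x).
Apply y(0) = 2: c₁ + c₂ = 2. Apply y'(0) = 2: 1 c₁ + 2 c₂ = 2.
Solve: c₁ = 2, c₂ = 0.
Particular solution: y = 2e^(x) + 0e^(2x).


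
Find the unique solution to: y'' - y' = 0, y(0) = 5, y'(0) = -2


Characteristic roots of r² - r = 0 are 1, 0.
General solution y = c₁ e^(x) + c₂.
Apply y(0) = 5: c₁ + c₂ = 5. Apply y'(0) = -2: 1 c₁ + 0 c₂ = -2.
Solve: c₁ = -2, c₂ = 7.
Particular solution: y = -2e^(x) + 7.


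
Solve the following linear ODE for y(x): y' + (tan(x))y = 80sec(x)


P(x) = tan(x) ⇒ μ = e^(∫tan(x)dx) = sec(x).
(sec(x) y)' = 80sec²(x) ⇒ sec(x) y = 80tan(x) + C.
Multiply by cos(x): y = 80sin(x) + C·cos(x).


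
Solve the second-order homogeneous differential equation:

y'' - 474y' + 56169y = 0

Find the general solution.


Characteristic equation: r² - 474r + 56169 = 0, i.e. (r - 237)² = 0.
Repeated root r = 237; include an x factor for the second linearly independent solution.
General solution: y = (C₁ + C₂x)e^(237x).


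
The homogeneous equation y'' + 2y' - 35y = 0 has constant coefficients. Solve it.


Characteristic equation: r² + 2r - 35 = 0.
Factor: (r + 7)(r - 5) = 0 ⇒ r = -7, 5 (distinct real).
General solution: y = C₁e^(-7x) + C₂e^(5x).


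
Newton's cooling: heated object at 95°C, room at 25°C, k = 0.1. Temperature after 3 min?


Newton's law: dT/dt = -k(T - T_a) has solution T(t) = T_a + (T₀ - T_a)e^(-kt).
Plug in T_a = 25, T₀ = 95, k = 0.1, t = 3: T(3) = 25 + (70)e^(-0.30) ≈ 76.9°C.


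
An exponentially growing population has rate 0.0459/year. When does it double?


Exponential growth: P(t) = P₀ e^(0.0459t). Set P(t)/P₀ = 2: e^(0.0459t) = 2.
Solve: t = ln(2)/0.0459 ≈ 15.10 years.


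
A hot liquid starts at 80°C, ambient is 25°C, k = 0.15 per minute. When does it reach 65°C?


From T(t) = T_a + (T₀ - T_a)e^(-kt), set T(t) = 65:
(65 - 25) / (80 - 25) = e^(-0.15t), so t = -ln(0.727)/0.15 ≈ 2.1 minutes.


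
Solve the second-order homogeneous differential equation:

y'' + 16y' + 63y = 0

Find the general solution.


Characteristic equation: r² + 16r + 63 = 0.
Factor: (r + 7)(r + 9) = 0 ⇒ r = -7, -9 (distinct real).
General solution: y = C₁e^(-7x) + C₂e^(-9x).


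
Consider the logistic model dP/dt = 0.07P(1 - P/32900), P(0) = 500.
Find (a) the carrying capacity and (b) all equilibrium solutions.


Logistic ODE dP/dt = 0.07P(1 - P/32900) has equilibria where dP/dt = 0, i.e. P = 0 or P = 32900.
The coefficient (1 - P/K) = 0 when P = K, identifying K = 32900 as the carrying capacity.
(a) K = 32900; (b) equilibria P = 0 and P = 32900.


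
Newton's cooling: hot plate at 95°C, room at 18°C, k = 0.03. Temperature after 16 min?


Newton's law: dT/dt = -k(T - T_a) has solution T(t) = T_a + (T₀ - T_a)e^(-kt).
Plug in T_a = 18, T₀ = 95, k = 0.03, t = 16: T(16) = 18 + (77)e^(-0.48) ≈ 65.6°C.


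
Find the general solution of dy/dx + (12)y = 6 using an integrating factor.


P(x) = 12, Q(x) = 6; integrating factor μ = e^(12x).
(μ y)' = 6e^(12x) ⇒ μ y = (1/2)e^(12x) + C.
Divide by μ: y = 1/2 + Ce^(-12x).


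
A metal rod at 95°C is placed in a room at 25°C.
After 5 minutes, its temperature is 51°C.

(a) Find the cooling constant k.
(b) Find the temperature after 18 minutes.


Newton's law: T(t) = T_a + (T₀ - T_a)e^(-kt).
(a) Use T(5) = 51: (51 - 25)/(95 - 25) = e^(-k·5), so k = -ln(0.371)/5 ≈ 0.1981.
(b) Apply k to t = 18: T(18) = 25 + (70)e^(-3.565) ≈ 27.0°C.


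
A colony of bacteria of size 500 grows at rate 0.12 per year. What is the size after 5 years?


The ODE dP/dt = 0.12P has solution P(t) = P(0)e^(0.12t).
Substitute P(0) = 500 and t = 5: P(5) = 500 e^(0.60) ≈ 911.


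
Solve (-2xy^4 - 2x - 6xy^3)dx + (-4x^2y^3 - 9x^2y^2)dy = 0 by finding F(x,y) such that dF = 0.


Check exactness: ∂M/∂y = -8xy^3 - 18xy^2 and ∂N/∂x = -8xy^3 - 18xy^2; equal, so the equation is exact.
Integrate M with respect to x (treating y as constant): ∫M dx = -x^2y^4 - x^2 - 3x^2y^3 + h(y).
Differentiate w.r.t. y and set equal to N: all terms match, so h'(y) = 0 and h is a constant absorbed into C.
General solution: -x^2y^4 - x^2 - 3x^2y^3 = C.


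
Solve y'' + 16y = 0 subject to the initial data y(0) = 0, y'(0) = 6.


Characteristic roots of r² + 16 = 0 are ±4i, so y = C₁cos(4x) + C₂sin(4x).
Apply y(0) = 0: C₁ = 0. Differentiate and apply y'(0) = 6: 4·C₂ = 6, so C₂ = 3/2.
Particular solution: y = (3/2)sin(4x).


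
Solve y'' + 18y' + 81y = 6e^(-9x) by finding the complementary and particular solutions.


Characteristic polynomial (r + 9)² = 0; repeated root r = -9.
y_h = (C₁ + C₂x)e^(-9x). Forcing matches the repeated root (resonance), so try y_p = Ax² e^(-9x).
Substitute and solve for A: 2A = 6, so A = 3.
General solution: y = (C₁ + C₂x + 3x²)e^(-9x).


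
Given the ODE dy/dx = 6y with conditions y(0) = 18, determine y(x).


General solution of y' = 6y is y = Ce^(6x).
Apply y(0) = 18: C = 18.
Particular solution: y = 18e^(6x).


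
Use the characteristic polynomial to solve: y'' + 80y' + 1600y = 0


Characteristic equation: r² + 80r + 1600 = 0, i.e. (r + 40)² = 0.
Repeated root r = -40; include an x factor for the second linearly independent solution.
General solution: y = (C₁ + C₂x)e^(-40x).


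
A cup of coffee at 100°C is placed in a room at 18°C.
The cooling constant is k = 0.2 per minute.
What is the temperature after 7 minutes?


Newton's law: dT/dt = -k(T - T_a) has solution T(t) = T_a + (T₀ - T_a)e^(-kt).
Plug in T_a = 18, T₀ = 100, k = 0.2, t = 7: T(7) = 18 + (82)e^(-1.40) ≈ 38.2°C.


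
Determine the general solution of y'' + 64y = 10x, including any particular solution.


Homogeneous: r² + 64 = 0 ⇒ r = ±8i, y_h = C₁cos(8x) + C₂sin(8x).
Polynomial forcing; try y_p = Ax + B. Then y_p'' + 64 y_p = 64(Ax + B) = 10x, so B = 0 and A = 5/32.
General solution: y = C₁cos(8x) + C₂sin(8x) + (5/32)x.


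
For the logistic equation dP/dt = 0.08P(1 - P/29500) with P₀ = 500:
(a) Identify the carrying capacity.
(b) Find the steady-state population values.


Logistic ODE dP/dt = 0.08P(1 - P/29500) has equilibria where dP/dt = 0, i.e. P = 0 or P = 29500.
The coefficient (1 - P/K) = 0 when P = K, identifying K = 29500 as the carrying capacity.
(a) K = 29500; (b) equilibria P = 0 and P = 29500.


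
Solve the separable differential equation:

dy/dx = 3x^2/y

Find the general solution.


Separate variables: y dy = 3x^2 dx.
Integrate both sides: y²/2 = x^3 + C₀.
Multiply by 2: y² = 2x^3 + C.


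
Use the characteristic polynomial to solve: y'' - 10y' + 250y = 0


Characteristic equation: r² - 10r + 250 = 0.
Discriminant is negative; roots r = 5 ± 15i (complex conjugate pair).
General solution uses e^(α x)(C₁ cos(β x) + C₂ sin(β x)): y = e^(5x)(C₁cos(15x) + C₂sin(15x)).


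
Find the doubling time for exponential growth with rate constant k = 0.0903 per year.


Exponential growth: P(t) = P₀ e^(0.0903t). Set P(t)/P₀ = 2: e^(0.0903t) = 2.
Solve: t = ln(2)/0.0903 ≈ 7.68 years.


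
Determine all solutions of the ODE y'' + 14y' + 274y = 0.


Characteristic equation: r² + 14r + 274 = 0.
Discriminant is negative; roots r = -7 ± 15i (complex conjugate pair).
General solution uses e^(α x)(C₁ cos(β x) + C₂ sin(β x)): y = e^(-7x)(C₁cos(15x) + C₂sin(15x)).


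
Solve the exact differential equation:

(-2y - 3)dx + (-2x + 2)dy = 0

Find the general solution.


Check exactness: ∂M/∂y = -2 and ∂N/∂x = -2; equal, so the equation is exact.
Integrate M with respect to x (treating y as constant): ∫M dx = -2xy - 3x + h(y).
Differentiate w.r.t. y and set equal to N: the x-dependent terms already match, leaving h'(y) = 2. Integrate: h(y) = 2y.
So F(x,y) = -2xy - 3x + 2y.
General solution: -2xy - 3x + 2y = C.


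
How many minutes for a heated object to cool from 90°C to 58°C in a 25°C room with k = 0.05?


From T(t) = T_a + (T₀ - T_a)e^(-kt), set T(t) = 58:
(58 - 25) / (90 - 25) = e^(-0.05t), so t = -ln(0.508)/0.05 ≈ 13.6 minutes.


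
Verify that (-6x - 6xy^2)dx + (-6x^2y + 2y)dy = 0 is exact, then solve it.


Check exactness: ∂M/∂y = -12xy and ∂N/∂x = -12xy; equal, so the equation is exact.
Integrate M with respect to x (treating y as constant): ∫M dx = -3x^2 - 3x^2y^2 + h(y).
Differentiate w.r.t. y and set equal to N: the x-dependent terms already match, leaving h'(y) = 2y. Integrate: h(y) = y^2.
So F(x,y) = -3x^2 - 3x^2y^2 + y^2.
General solution: -3x^2 - 3x^2y^2 + y^2 = C.


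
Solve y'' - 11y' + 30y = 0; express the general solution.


Characteristic equation: r² - 11r + 30 = 0.
Factor: (r - 6)(r - 5) = 0 ⇒ r = 6, 5 (distinct real).
General solution: y = C₁e^(6x) + C₂e^(5x).


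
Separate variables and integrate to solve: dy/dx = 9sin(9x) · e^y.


Separate: e^(-y) dy = 9sin(9x) dx.
Integrate: -e^(-y) = -cos(9x) + C₀.
Rearrange: e^(-y) = cos(9x) + C.


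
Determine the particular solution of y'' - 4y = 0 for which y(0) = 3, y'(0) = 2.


Characteristic roots of r² - 4 = 0 are -2, 2.
General solution y = c₁ e^(-2x) + c₂ e^(2x).
Apply y(0) = 3: c₁ + c₂ = 3. Apply y'(0) = 2: -2 c₁ + 2 c₂ = 2.
Solve: c₁ = 1, c₂ = 2.
Particular solution: y = e^(-2x) + 2e^(2x).


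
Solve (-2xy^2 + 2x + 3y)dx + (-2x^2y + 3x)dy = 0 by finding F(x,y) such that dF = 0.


Check exactness: ∂M/∂y = -4xy + 3 and ∂N/∂x = -4xy + 3; equal, so the equation is exact.
Integrate M with respect to x (treating y as constant): ∫M dx = -x^2y^2 + x^2 + 3xy + h(y).
Differentiate w.r.t. y and set equal to N: all terms match, so h'(y) = 0 and h is a constant absorbed into C.
General solution: -x^2y^2 + x^2 + 3xy = C.


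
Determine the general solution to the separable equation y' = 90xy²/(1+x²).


Separate: dy/y² = 90x/(1+x²) dx.
Integrate LHS: ∫ dy/y² = -1/y.
Integrate RHS via u = 1+x²: 45ln(1+x²) + C.
Result: -1/y = 45ln(1+x²) + C.


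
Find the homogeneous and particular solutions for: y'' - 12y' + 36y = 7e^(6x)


Characteristic polynomial (r - 6)² = 0; repeated root r = 6.
y_h = (C₁ + C₂x)e^(6x). Forcing matches the repeated root (resonance), so try y_p = Ax² e^(6x).
Substitute and solve for A: 2A = 7, so A = 7/2.
General solution: y = (C₁ + C₂x + (7/2)x²)e^(6x).


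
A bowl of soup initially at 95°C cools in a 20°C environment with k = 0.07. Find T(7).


Newton's law: dT/dt = -k(T - T_a) has solution T(t) = T_a + (T₀ - T_a)e^(-kt).
Plug in T_a = 20, T₀ = 95, k = 0.07, t = 7: T(7) = 20 + (75)e^(-0.49) ≈ 65.9°C.


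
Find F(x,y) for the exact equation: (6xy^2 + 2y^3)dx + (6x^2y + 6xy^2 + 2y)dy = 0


Check exactness: ∂M/∂y = 12xy + 6y^2 and ∂N/∂x = 12xy + 6y^2; equal, so the equation is exact.
Integrate M with respect to x (treating y as constant): ∫M dx = 3x^2y^2 + 2xy^3 + h(y).
Differentiate w.r.t. y and set equal to N: the x-dependent terms already match, leaving h'(y) = 2y. Integrate: h(y) = y^2.
So F(x,y) = 3x^2y^2 + 2xy^3 + y^2.
General solution: 3x^2y^2 + 2xy^3 + y^2 = C.


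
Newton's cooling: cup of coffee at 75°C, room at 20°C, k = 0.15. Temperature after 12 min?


Newton's law: dT/dt = -k(T - T_a) has solution T(t) = T_a + (T₀ - T_a)e^(-kt).
Plug in T_a = 20, T₀ = 75, k = 0.15, t = 12: T(12) = 20 + (55)e^(-1.80) ≈ 29.1°C.


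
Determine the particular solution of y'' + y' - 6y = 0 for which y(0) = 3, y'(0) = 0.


Characteristic roots of r² + r - 6 = 0 are -3, 2.
General solution y = c₁ e^(-3x) + c₂ e^(2x).
Apply y(0) = 3: c₁ + c₂ = 3. Apply y'(0) = 0: -3 c₁ + 2 c₂ = 0.
Solve: c₁ = 6/5, c₂ = 9/5.
Particular solution: y = (6/5)e^(-3x) + (9/5)e^(2x).


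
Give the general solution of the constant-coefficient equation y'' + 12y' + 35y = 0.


Characteristic equation: r² + 12r + 35 = 0.
Factor: (r + 5)(r + 7) = 0 ⇒ r = -5, -7 (distinct real).
General solution: y = C₁e^(-5x) + C₂e^(-7x).


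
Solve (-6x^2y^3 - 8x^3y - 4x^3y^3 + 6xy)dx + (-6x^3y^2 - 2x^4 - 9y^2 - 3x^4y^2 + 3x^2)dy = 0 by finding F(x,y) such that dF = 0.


Check exactness: ∂M/∂y = -18x^2y^2 - 8x^3 - 12x^3y^2 + 6x and ∂N/∂x = -18x^2y^2 - 8x^3 - 12x^3y^2 + 6x; equal, so the equation is exact.
Integrate M with respect to x (treating y as constant): ∫M dx = -2x^3y^3 - 2x^4y - x^4y^3 + 3x^2y + h(y).
Differentiate w.r.t. y and set equal to N: the x-dependent terms already match, leaving h'(y) = -9y^2. Integrate: h(y) = -3y^3.
So F(x,y) = -2x^3y^3 - 2x^4y - 3y^3 - x^4y^3 + 3x^2y.
General solution: -2x^3y^3 - 2x^4y - 3y^3 - x^4y^3 + 3x^2y = C.


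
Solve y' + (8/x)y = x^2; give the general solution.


P(x) = 8/x ⇒ μ = x^8.
(x^8 y)' = x^8·x^2 = x^10.
Integrate: x^8 y = x^11/(11) + C.
Solve for y: y = (1/11)x^3 + C/x^8.


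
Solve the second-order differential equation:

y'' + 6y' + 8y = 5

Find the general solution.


Characteristic roots of r² + 6r + 8 = 0 are -2, -4.
y_h = C₁e^(-2x) + C₂e^(-4x).
Forcing exponent 0 is not a characteristic root; try y_p = A.
Substitute: A·(0 + (6)·0 + (8)) = A·8 = 5, so A = 5/8.
General solution: y = C₁e^(-2x) + C₂e^(-4x) + 5/8.


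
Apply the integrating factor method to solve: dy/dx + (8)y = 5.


P(x) = 8, Q(x) = 5; integrating factor μ = e^(8x).
(μ y)' = 5e^(8x) ⇒ μ y = (5/8)e^(8x) + C.
Divide by μ: y = 5/8 + Ce^(-8x).


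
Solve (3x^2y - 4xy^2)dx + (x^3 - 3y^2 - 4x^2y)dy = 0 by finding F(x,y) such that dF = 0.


Check exactness: ∂M/∂y = 3x^2 - 8xy and ∂N/∂x = 3x^2 - 8xy; equal, so the equation is exact.
Integrate M with respect to x (treating y as constant): ∫M dx = x^3y - 2x^2y^2 + h(y).
Differentiate w.r.t. y and set equal to N: the x-dependent terms already match, leaving h'(y) = -3y^2. Integrate: h(y) = -y^3.
So F(x,y) = x^3y - y^3 - 2x^2y^2.
General solution: x^3y - y^3 - 2x^2y^2 = C.


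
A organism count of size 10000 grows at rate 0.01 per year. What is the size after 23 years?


The ODE dP/dt = 0.01P has solution P(t) = P(0)e^(0.01t).
Substitute P(0) = 10000 and t = 23: P(23) = 10000 e^(0.23) ≈ 12586.


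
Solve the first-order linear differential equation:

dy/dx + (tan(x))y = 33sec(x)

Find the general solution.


P(x) = tan(x) ⇒ μ = e^(∫tan(x)dx) = sec(x).
(sec(x) y)' = 33sec²(x) ⇒ sec(x) y = 33tan(x) + C.
Multiply by cos(x): y = 33sin(x) + C·cos(x).


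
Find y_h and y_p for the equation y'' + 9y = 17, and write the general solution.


Homogeneous part: r² + 9 = 0 ⇒ r = ±3i, so y_h = C₁cos(3x) + C₂sin(3x).
Try constant y_p = A; plug in: 9A = 17 ⇒ A = 17/9.
General solution: y = C₁cos(3x) + C₂sin(3x) + 17/9.


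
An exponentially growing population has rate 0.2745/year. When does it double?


Exponential growth: P(t) = P₀ e^(0.2745t). Set P(t)/P₀ = 2: e^(0.2745t) = 2.
Solve: t = ln(2)/0.2745 ≈ 2.53 years.


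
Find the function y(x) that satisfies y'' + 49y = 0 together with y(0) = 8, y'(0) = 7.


Characteristic roots of r² + 49 = 0 are ±7i, so y = C₁cos(7x) + C₂sin(7x).
Apply y(0) = 8: C₁ = 8. Differentiate and apply y'(0) = 7: 7·C₂ = 7, so C₂ = 1.
Particular solution: y = 8cos(7x) + sin(7x).


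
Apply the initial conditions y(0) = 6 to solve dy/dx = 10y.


General solution of y' = 10y is y = Ce^(10x).
Apply y(0) = 6: C = 6.
Particular solution: y = 6e^(10x).


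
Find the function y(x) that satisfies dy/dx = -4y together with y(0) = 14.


General solution of y' = -4y is y = Ce^(-4x).
Apply y(0) = 14: C = 14.
Particular solution: y = 14e^(-4x).


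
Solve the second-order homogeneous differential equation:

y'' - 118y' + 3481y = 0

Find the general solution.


Characteristic equation: r² - 118r + 3481 = 0, i.e. (r - 59)² = 0.
Repeated root r = 59; include an x factor for the second linearly independent solution.
General solution: y = (C₁ + C₂x)e^(59x).


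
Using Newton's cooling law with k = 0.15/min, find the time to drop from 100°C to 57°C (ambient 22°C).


From T(t) = T_a + (T₀ - T_a)e^(-kt), set T(t) = 57:
(57 - 22) / (100 - 22) = e^(-0.15t), so t = -ln(0.449)/0.15 ≈ 5.3 minutes.


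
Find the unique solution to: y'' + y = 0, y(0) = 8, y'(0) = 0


Characteristic roots of r² + 1 = 0 are ±1i, so y = C₁cos(x) + C₂sin(x).
Apply y(0) = 8: C₁ = 8. Differentiate and apply y'(0) = 0: 1·C₂ = 0, so C₂ = 0.
Particular solution: y = 8cos(x).


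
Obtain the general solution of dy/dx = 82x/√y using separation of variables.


Separate: √y dy = 82x dx.
Integrate: (2/3)y^(3/2) = 41x² + C.


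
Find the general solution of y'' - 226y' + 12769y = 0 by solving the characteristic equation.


Characteristic equation: r² - 226r + 12769 = 0, i.e. (r - 113)² = 0.
Repeated root r = 113; include an x factor for the second linearly independent solution.
General solution: y = (C₁ + C₂x)e^(113x).


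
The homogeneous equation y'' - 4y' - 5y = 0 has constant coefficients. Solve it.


Characteristic equation: r² - 4r - 5 = 0.
Factor: (r + 1)(r - 5) = 0 ⇒ r = -1, 5 (distinct real).
General solution: y = C₁e^(-x) + C₂e^(5x).


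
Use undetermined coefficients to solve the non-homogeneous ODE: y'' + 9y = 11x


Homogeneous: r² + 9 = 0 ⇒ r = ±3i, y_h = C₁cos(3x) + C₂sin(3x).
Polynomial forcing; try y_p = Ax + B. Then y_p'' + 9 y_p = 9(Ax + B) = 11x, so B = 0 and A = 11/9.
General solution: y = C₁cos(3x) + C₂sin(3x) + (11/9)x.


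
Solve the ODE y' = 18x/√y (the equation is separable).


Separate: √y dy = 18x dx.
Integrate: (2/3)y^(3/2) = 9x² + C.


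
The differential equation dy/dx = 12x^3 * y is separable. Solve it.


Separate variables: dy/y = 12x^3 dx.
Integrate: ln|y| = 3x^4 + C₀.
Exponentiate: y = Ce^(3x^4).


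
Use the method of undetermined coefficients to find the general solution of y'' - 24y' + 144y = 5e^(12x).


Characteristic polynomial (r - 12)² = 0; repeated root r = 12.
y_h = (C₁ + C₂x)e^(12x). Forcing matches the repeated root (resonance), so try y_p = Ax² e^(12x).
Substitute and solve for A: 2A = 5, so A = 5/2.
General solution: y = (C₁ + C₂x + (5/2)x²)e^(12x).


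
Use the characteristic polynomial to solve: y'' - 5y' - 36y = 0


Characteristic equation: r² - 5r - 36 = 0.
Factor: (r + 4)(r - 9) = 0 ⇒ r = -4, 9 (distinct real).
General solution: y = C₁e^(-4x) + C₂e^(9x).


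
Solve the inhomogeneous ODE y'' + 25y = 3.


Homogeneous part: r² + 25 = 0 ⇒ r = ±5i, so y_h = C₁cos(5x) + C₂sin(5x).
Try constant y_p = A; plug in: 25A = 3 ⇒ A = 3/25.
General solution: y = C₁cos(5x) + C₂sin(5x) + 3/25.


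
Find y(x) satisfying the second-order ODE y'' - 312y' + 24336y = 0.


Characteristic equation: r² - 312r + 24336 = 0, i.e. (r - 156)² = 0.
Repeated root r = 156; include an x factor for the second linearly independent solution.
General solution: y = (C₁ + C₂x)e^(156x).


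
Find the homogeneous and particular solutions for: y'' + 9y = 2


Homogeneous part: r² + 9 = 0 ⇒ r = ±3i, so y_h = C₁cos(3x) + C₂sin(3x).
Try constant y_p = A; plug in: 9A = 2 ⇒ A = 2/9.
General solution: y = C₁cos(3x) + C₂sin(3x) + 2/9.


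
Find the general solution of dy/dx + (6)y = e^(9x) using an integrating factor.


P(x) = 6 ⇒ μ = e^(6x).
(μ y)' = e^(15x) ⇒ μ y = e^(15x)/15 + C.
Divide by μ: y = (1/15)e^(9x) + Ce^(-6x).


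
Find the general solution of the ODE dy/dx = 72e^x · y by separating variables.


Separate variables: dy/y = 72e^x dx.
Integrate: ln|y| = 72e^x + C₀.
Exponentiate: y = Ce^(72e^x).


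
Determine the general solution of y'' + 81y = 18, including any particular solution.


Homogeneous part: r² + 81 = 0 ⇒ r = ±9i, so y_h = C₁cos(9x) + C₂sin(9x).
Try constant y_p = A; plug in: 81A = 18 ⇒ A = 2/9.
General solution: y = C₁cos(9x) + C₂sin(9x) + 2/9.


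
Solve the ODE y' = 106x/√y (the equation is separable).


Separate: √y dy = 106x dx.
Integrate: (2/3)y^(3/2) = 53x² + C.


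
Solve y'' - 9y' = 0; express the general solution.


Characteristic equation: r² - 9r = 0.
Factor: (r - 9)(r - 0) = 0 ⇒ r = 9, 0 (distinct real).
General solution: y = C₁e^(9x) + C₂.


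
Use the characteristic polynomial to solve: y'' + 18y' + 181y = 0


Characteristic equation: r² + 18r + 181 = 0.
Discriminant is negative; roots r = -9 ± 10i (complex conjugate pair).
General solution uses e^(α x)(C₁ cos(β x) + C₂ sin(β x)): y = e^(-9x)(C₁cos(10x) + C₂sin(10x)).


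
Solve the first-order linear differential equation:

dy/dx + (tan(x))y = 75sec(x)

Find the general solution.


P(x) = tan(x) ⇒ μ = e^(∫tan(x)dx) = sec(x).
(sec(x) y)' = 75sec²(x) ⇒ sec(x) y = 75tan(x) + C.
Multiply by cos(x): y = 75sin(x) + C·cos(x).


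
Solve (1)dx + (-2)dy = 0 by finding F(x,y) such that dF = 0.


Check exactness: ∂M/∂y = 0 and ∂N/∂x = 0; equal, so the equation is exact.
Integrate M with respect to x (treating y as constant): ∫M dx = x + h(y).
Differentiate w.r.t. y and set equal to N: the x-dependent terms already match, leaving h'(y) = -2. Integrate: h(y) = -2y.
So F(x,y) = -2y + x.
General solution: -2y + x = C.


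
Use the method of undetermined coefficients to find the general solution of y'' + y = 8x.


Homogeneous: r² + 1 = 0 ⇒ r = ±1i, y_h = C₁cos(x) + C₂sin(x).
Polynomial forcing; try y_p = Ax + B. Then y_p'' + 1 y_p = 1(Ax + B) = 8x, so B = 0 and A = 8.
General solution: y = C₁cos(x) + C₂sin(x) + 8x.


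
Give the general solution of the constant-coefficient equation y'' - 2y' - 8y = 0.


Characteristic equation: r² - 2r - 8 = 0.
Factor: (r + 2)(r - 4) = 0 ⇒ r = -2, 4 (distinct real).
General solution: y = C₁e^(-2x) + C₂e^(4x).


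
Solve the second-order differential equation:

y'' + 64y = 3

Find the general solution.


Homogeneous part: r² + 64 = 0 ⇒ r = ±8i, so y_h = C₁cos(8x) + C₂sin(8x).
Try constant y_p = A; plug in: 64A = 3 ⇒ A = 3/64.
General solution: y = C₁cos(8x) + C₂sin(8x) + 3/64.


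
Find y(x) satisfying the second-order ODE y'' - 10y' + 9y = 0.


Characteristic equation: r² - 10r + 9 = 0.
Factor: (r - 1)(r - 9) = 0 ⇒ r = 1, 9 (distinct real).
General solution: y = C₁e^(x) + C₂e^(9x).


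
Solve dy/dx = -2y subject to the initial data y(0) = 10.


General solution of y' = -2y is y = Ce^(-2x).
Apply y(0) = 10: C = 10.
Particular solution: y = 10e^(-2x).


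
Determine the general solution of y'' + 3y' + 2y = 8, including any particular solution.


Characteristic roots of r² + 3r + 2 = 0 are -1, -2.
y_h = C₁e^(-x) + C₂e^(-2x).
Constant forcing; try y_p = A. Then 2A = 8 ⇒ A = 4.
General solution: y = C₁e^(-x) + C₂e^(-2x) + 4.


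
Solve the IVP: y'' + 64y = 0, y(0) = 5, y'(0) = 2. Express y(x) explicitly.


Characteristic roots of r² + 64 = 0 are ±8i, so y = C₁cos(8x) + C₂sin(8x).
Apply y(0) = 5: C₁ = 5. Differentiate and apply y'(0) = 2: 8·C₂ = 2, so C₂ = 1/4.
Particular solution: y = 5cos(8x) + (1/4)sin(8x).
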